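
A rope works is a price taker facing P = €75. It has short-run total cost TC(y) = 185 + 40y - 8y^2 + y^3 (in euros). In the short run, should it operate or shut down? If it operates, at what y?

Strip out fixed cost: VC = 40y - 8y^2 + y^3. Then AVC = 40 - 8y + y^2 and MC = 40 - 16y + 3y^2.
The AVC parabola has its vertex at y = 8/2 = 4, where AVC = 40 - 8·4 + 4^2 = €24.
Because €75 ≥ €24, revenue can cover variable cost; the firm operates.
P = MC gives -35 - 16y + 3y^2 = 0, with roots -5/3 and 7. Take the larger (rising MC): y* = 7.
Check: AVC at y = 7 is €33 ≤ P, so revenue covers variable cost.
Profit = P·y − TC = 75·7 − 416 = €109.

Produce at y = 7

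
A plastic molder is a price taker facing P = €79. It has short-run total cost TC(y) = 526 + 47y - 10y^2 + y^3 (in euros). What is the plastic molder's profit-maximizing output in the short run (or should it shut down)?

From TC, MC = TC'(y) = 47 - 20y + 3y^2 and AVC = VC/y = 47 - 10y + y^2.
The AVC parabola has its vertex at y = 10/2 = 5, where AVC = 47 - 10·5 + 5^2 = €22.
Because €79 ≥ €22, revenue can cover variable cost; the firm operates.
P = MC gives -32 - 20y + 3y^2 = 0, with roots -4/3 and 8. Take the larger (rising MC): y* = 8.
Check: AVC at y = 8 is €31 ≤ P, so revenue covers variable cost.
Profit = P·y − TC = 79·8 − 774 = -€142, a loss, but smaller than the €526 fixed cost the firm would lose by shutting down.

Produce at y = 8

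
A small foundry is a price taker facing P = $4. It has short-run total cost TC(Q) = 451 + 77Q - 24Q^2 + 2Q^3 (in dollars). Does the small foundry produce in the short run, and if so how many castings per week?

From TC, MC = TC'(Q) = 77 - 48Q + 6Q^2 and AVC = VC/Q = 77 - 24Q + 2Q^2.
AVC hits its minimum where MC = AVC, at Q = 6, giving min AVC = 77 - 24·6 + 2·6^2 = $5.
Since P = $4 < min AVC = $5, price fails to cover variable cost at any output.
Best response: produce nothing and absorb the $451 fixed cost.

Shut down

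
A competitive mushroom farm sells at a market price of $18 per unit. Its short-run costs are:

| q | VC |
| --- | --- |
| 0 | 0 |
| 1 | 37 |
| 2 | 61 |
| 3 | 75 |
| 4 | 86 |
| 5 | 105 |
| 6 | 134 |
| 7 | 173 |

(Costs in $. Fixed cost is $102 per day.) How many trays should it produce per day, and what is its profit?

Profit at each row (π = 18q − TC): q=0: -102; q=1: -121; q=2: -127; q=3: -123; q=4: -116; q=5: -117; q=6: -128; q=7: -149.
Profit is highest at q = 0. Equivalently, the lowest AVC in the table is 105/5 ≈ $21 at q = 5, and P = $18 falls below it — price never covers variable cost, so the firm shuts down and loses only its fixed cost.

q = 0 (shut down); profit = -$102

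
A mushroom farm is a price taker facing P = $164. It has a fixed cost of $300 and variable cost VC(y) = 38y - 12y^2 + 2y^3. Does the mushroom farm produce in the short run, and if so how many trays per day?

Produce at y = 7

Variable cost is VC = 38y - 12y^2 + 2y^3, so AVC = VC/y = 38 - 12y + 2y^2 and MC = dTC/dy = 38 - 24y + 6y^2.
AVC is minimized where dAVC/dy = -12 + 4y = 0, at y = 3; min AVC = 38 - 12·3 + 2·3^2 = $20.
P = $164 exceeds min AVC = $20, so the firm stays open.
Solving P = MC: -126 - 24y + 6y^2 = 0 ⇒ y = -3 or 7. On the upward-sloping branch, y* = 7.
Check: AVC at y = 7 is $52 ≤ P, so revenue covers variable cost.
Profit = P·y − TC = 164·7 − 664 = $484.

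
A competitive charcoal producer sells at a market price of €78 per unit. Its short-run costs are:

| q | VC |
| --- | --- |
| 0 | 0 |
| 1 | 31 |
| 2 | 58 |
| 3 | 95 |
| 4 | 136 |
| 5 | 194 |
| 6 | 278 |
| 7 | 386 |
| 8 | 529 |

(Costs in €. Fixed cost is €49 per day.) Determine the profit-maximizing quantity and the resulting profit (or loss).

q = 5; profit = €147

Profit at each row (π = 78q − TC): q=0: -49; q=1: -2; q=2: 49; q=3: 90; q=4: 127; q=5: 147; q=6: 141; q=7: 111; q=8: 46.
Profit is maximized at q = 5. AVC there is 194/5 = €38.80 ≤ P, so producing beats shutting down (which would give -€49).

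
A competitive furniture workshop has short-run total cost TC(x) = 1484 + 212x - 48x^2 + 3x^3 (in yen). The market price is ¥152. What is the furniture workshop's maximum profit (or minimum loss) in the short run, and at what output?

Profit = -¥284 at x = 10

AVC = 212 - 48x + 3x^2; min AVC = ¥20 at x = 8. Since P = ¥152 ≥ min AVC, the firm produces.
With MC = 212 - 96x + 9x^2, P = MC on the upward-sloping part at x* = 10.
TR = 152·10 = 1520. TC = 1484 + 320 = 1804. Profit = 1520 − 1804 = -¥284.
By producing, the firm covers all variable cost plus ¥1200 of fixed cost; shutting down would lose the full ¥1484.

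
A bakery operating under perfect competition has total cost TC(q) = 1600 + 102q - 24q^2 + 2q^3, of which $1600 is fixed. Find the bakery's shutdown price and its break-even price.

Shutdown price = $30; break-even price = $222

Shutdown price = min AVC. AVC = 102 - 24q + 2q^2, with vertex at q = 6 and minimum $30.
ATC = 1600/q + 102 - 24q + 2q^2. Setting dATC/dq = −1600/q^2 − 24 + 4q = 0 gives q = 10 (since 4·10^3 − 24·10^2 = 1600).
min ATC = 1600/10 + 102 − 24·10 + 2·10^2 = $222. That is the break-even price.
Between these two prices the firm operates at a loss; above $222 it earns a profit.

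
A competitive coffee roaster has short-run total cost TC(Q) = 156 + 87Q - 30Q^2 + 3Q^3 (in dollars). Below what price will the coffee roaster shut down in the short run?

$12 per unit

Short-run supply begins at min AVC. From VC = 87Q - 30Q^2 + 3Q^3, AVC = 87 - 30Q + 3Q^2.
At the minimum of AVC, MC = AVC. MC = 87 - 60Q + 9Q^2; setting MC = AVC gives 6Q^2 - 30Q = 0, so Q = 5. min AVC = 12.
So the shutdown price is $12.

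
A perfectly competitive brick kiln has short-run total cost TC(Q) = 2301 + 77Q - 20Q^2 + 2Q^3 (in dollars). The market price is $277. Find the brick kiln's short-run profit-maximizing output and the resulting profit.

Profit = -$301 at Q = 10

AVC = 77 - 20Q + 2Q^2 has its minimum $27 at Q = 5; price $277 clears that bar, so the firm operates.
MC = 77 - 40Q + 6Q^2. Setting P = MC and taking the root on the rising branch gives Q* = 10.
TR = 277·10 = 2770. TC = 2301 + 770 = 3071. Profit = 2770 − 3071 = -$301.
By producing, the firm covers all variable cost plus $2000 of fixed cost; shutting down would lose the full $2301.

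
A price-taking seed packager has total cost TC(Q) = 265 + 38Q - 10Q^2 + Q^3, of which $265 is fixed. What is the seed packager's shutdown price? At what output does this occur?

The firm shuts down when price falls below the minimum of average variable cost. AVC = VC/Q = 38 - 10Q + Q^2.
dAVC/dQ = -10 + 2Q = 0 gives Q = 5. min AVC = 38 - 10·5 + 5^2 = 13.
The firm shuts down for any P below $13.

$13 per unit, at Q = 5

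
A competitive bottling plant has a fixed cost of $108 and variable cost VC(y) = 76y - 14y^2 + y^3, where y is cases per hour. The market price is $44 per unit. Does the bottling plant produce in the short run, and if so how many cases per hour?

Strip out fixed cost: VC = 76y - 14y^2 + y^3. Then AVC = 76 - 14y + y^2 and MC = 76 - 28y + 3y^2.
The AVC parabola has its vertex at y = 14/2 = 7, where AVC = 76 - 14·7 + 7^2 = $27.
Because $44 ≥ $27, revenue can cover variable cost; the firm operates.
Solving P = MC: 32 - 28y + 3y^2 = 0 ⇒ y = 4/3 or 8. On the upward-sloping branch, y* = 8.
Check: AVC at y = 8 is $28 ≤ P, so revenue covers variable cost.
Profit = P·y − TC = 44·8 − 332 = $20.

Produce at y = 8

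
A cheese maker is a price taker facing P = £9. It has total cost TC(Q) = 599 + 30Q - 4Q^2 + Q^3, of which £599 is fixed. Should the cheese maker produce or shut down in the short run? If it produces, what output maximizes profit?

Strip out fixed cost: VC = 30Q - 4Q^2 + Q^3. Then AVC = 30 - 4Q + Q^2 and MC = 30 - 8Q + 3Q^2.
The AVC parabola has its vertex at Q = 4/2 = 2, where AVC = 30 - 4·2 + 2^2 = £26.
With P < min AVC (£9 < £26), every unit sold adds to the loss.
Best response: produce nothing and absorb the £599 fixed cost.

Shut down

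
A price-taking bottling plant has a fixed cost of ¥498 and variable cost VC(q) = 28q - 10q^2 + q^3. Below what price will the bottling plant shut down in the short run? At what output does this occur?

¥3 per unit, at q = 5

Short-run supply begins at min AVC. From VC = 28q - 10q^2 + q^3, AVC = 28 - 10q + q^2.
dAVC/dq = -10 + 2q = 0 gives q = 5. min AVC = 28 - 10·5 + 5^2 = 3.
So the shutdown price is ¥3.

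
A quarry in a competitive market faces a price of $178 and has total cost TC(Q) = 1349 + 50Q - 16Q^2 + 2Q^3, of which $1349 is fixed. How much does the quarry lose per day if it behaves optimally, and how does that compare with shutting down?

Profit = -$325 at Q = 8

AVC = 50 - 16Q + 2Q^2; min AVC = $18 at Q = 4. Since P = $178 ≥ min AVC, the firm produces.
With MC = 50 - 32Q + 6Q^2, P = MC on the upward-sloping part at Q* = 8.
TR = 178·8 = 1424. TC = 1349 + 400 = 1749. Profit = 1424 − 1749 = -$325.
Shutting down would mean losing the fixed cost of $1349, so operating at a loss of $325 is better by $1024.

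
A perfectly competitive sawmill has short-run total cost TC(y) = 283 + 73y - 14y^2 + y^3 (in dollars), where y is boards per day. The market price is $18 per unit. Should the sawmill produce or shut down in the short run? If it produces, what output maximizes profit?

Variable cost is VC = 73y - 14y^2 + y^3, so AVC = VC/y = 73 - 14y + y^2 and MC = dTC/dy = 73 - 28y + 3y^2.
The AVC parabola has its vertex at y = 14/2 = 7, where AVC = 73 - 14·7 + 7^2 = $24.
With P < min AVC ($18 < $24), every unit sold adds to the loss.
The firm minimizes its loss by shutting down and losing only its fixed cost of $283.

Shut down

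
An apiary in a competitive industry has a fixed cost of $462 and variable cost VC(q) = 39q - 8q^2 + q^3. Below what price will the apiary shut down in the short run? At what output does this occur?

The firm shuts down when price falls below the minimum of average variable cost. AVC = VC/q = 39 - 8q + q^2.
At the minimum of AVC, MC = AVC. MC = 39 - 16q + 3q^2; setting MC = AVC gives 2q^2 - 8q = 0, so q = 4. min AVC = 23.
So the shutdown price is $23.

$23 per unit, at q = 4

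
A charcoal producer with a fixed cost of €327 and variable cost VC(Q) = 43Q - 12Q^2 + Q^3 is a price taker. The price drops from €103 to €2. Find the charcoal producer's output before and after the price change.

AVC = 43 - 12Q + Q^2, minimized at Q = 6 where min AVC = €7. MC = 43 - 24Q + 3Q^2.
At P = €103 ≥ min AVC, set P = MC on the rising branch: Q = 10.
At P = €2 < min AVC = €7, price no longer covers variable cost at any output, so the firm shuts down: Q = 0.

Output falls from 10 to 0 (the firm shuts down)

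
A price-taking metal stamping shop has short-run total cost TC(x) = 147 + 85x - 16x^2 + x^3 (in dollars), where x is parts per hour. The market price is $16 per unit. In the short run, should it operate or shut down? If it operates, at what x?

Variable cost is VC = 85x - 16x^2 + x^3, so AVC = VC/x = 85 - 16x + x^2 and MC = dTC/dx = 85 - 32x + 3x^2.
AVC is minimized where dAVC/dx = -16 + 2x = 0, at x = 8; min AVC = 85 - 16·8 + 8^2 = $21.
With P < min AVC ($16 < $21), every unit sold adds to the loss.
The firm minimizes its loss by shutting down and losing only its fixed cost of $147.

Shut down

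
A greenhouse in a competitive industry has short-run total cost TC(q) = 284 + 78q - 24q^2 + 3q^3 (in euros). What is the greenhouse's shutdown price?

Short-run supply begins at min AVC. From VC = 78q - 24q^2 + 3q^3, AVC = 78 - 24q + 3q^2.
At the minimum of AVC, MC = AVC. MC = 78 - 48q + 9q^2; setting MC = AVC gives 6q^2 - 24q = 0, so q = 4. min AVC = 30.
So the shutdown price is €30.

€30 per unit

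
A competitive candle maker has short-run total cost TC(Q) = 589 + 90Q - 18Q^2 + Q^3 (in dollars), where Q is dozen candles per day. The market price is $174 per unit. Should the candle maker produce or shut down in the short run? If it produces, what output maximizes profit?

From TC, MC = TC'(Q) = 90 - 36Q + 3Q^2 and AVC = VC/Q = 90 - 18Q + Q^2.
AVC is minimized where dAVC/dQ = -18 + 2Q = 0, at Q = 9; min AVC = 90 - 18·9 + 9^2 = $9.
Since P = $174 ≥ min AVC = $9, price covers variable cost and the firm should produce.
P = MC gives -84 - 36Q + 3Q^2 = 0, with roots -2 and 14. Take the larger (rising MC): Q* = 14.
Check: AVC at Q = 14 is $34 ≤ P, so revenue covers variable cost.
Profit = P·Q − TC = 174·14 − 1065 = $1371.

Produce at Q = 14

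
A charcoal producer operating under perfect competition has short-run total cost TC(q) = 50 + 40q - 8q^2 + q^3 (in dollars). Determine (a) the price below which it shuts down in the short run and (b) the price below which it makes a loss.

Shutdown price = $24; break-even price = $35

AVC = 40 - 8q + q^2; minimized at q = 4, giving min AVC = $24. That is the shutdown price.
ATC = 50/q + 40 - 8q + q^2. Setting dATC/dq = −50/q^2 − 8 + 2q = 0 gives q = 5 (since 2·5^3 − 8·5^2 = 50).
min ATC = 50/5 + 40 − 8·5 + 5^2 = $35. That is the break-even price.
For $24 ≤ P < $35 the firm produces at a loss; below $24 it shuts down.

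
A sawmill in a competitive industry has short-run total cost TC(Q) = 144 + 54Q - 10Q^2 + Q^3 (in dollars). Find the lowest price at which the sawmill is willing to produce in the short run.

Short-run supply begins at min AVC. From VC = 54Q - 10Q^2 + Q^3, AVC = 54 - 10Q + Q^2.
At the minimum of AVC, MC = AVC. MC = 54 - 20Q + 3Q^2; setting MC = AVC gives 2Q^2 - 10Q = 0, so Q = 5. min AVC = 29.
For P < $29 the firm produces nothing.

$29 per unit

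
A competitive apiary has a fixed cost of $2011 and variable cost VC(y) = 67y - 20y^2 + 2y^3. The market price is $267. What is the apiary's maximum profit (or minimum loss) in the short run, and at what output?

AVC = 67 - 20y + 2y^2; min AVC = $17 at y = 5. Since P = $267 ≥ min AVC, the firm produces.
MC = 67 - 40y + 6y^2. Setting P = MC and taking the root on the rising branch gives y* = 10.
TR = 267·10 = 2670. TC = 2011 + 670 = 2681. Profit = 2670 − 2681 = -$11.
By producing, the firm covers all variable cost plus $2000 of fixed cost; shutting down would lose the full $2011.

Profit = -$11 at y = 10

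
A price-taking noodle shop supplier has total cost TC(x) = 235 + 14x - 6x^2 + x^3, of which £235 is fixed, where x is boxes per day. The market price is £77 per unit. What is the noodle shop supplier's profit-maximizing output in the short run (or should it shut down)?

Produce at x = 7

Strip out fixed cost: VC = 14x - 6x^2 + x^3. Then AVC = 14 - 6x + x^2 and MC = 14 - 12x + 3x^2.
AVC hits its minimum where MC = AVC, at x = 3, giving min AVC = 14 - 6·3 + 3^2 = £5.
Because £77 ≥ £5, revenue can cover variable cost; the firm operates.
Solving P = MC: -63 - 12x + 3x^2 = 0 ⇒ x = -3 or 7. On the upward-sloping branch, x* = 7.
Check: AVC at x = 7 is £21 ≤ P, so revenue covers variable cost.
Profit = P·x − TC = 77·7 − 382 = £157.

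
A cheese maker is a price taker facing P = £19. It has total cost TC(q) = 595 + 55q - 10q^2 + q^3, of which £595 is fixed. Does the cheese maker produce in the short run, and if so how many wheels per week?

Shut down

Strip out fixed cost: VC = 55q - 10q^2 + q^3. Then AVC = 55 - 10q + q^2 and MC = 55 - 20q + 3q^2.
AVC hits its minimum where MC = AVC, at q = 5, giving min AVC = 55 - 10·5 + 5^2 = £30.
P = £19 lies below min AVC = £30; no output level covers variable cost.
Shutting down limits the loss to fixed cost, £595.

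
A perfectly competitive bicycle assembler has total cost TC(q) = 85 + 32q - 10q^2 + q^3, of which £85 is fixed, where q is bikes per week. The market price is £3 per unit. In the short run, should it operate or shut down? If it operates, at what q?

Variable cost is VC = 32q - 10q^2 + q^3, so AVC = VC/q = 32 - 10q + q^2 and MC = dTC/dq = 32 - 20q + 3q^2.
The AVC parabola has its vertex at q = 10/2 = 5, where AVC = 32 - 10·5 + 5^2 = £7.
With P < min AVC (£3 < £7), every unit sold adds to the loss.
Shutting down limits the loss to fixed cost, £85.

Shut down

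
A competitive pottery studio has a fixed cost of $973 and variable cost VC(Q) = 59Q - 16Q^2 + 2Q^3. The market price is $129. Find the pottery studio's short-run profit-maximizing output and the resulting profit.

AVC = 59 - 16Q + 2Q^2 has its minimum $27 at Q = 4; price $129 clears that bar, so the firm operates.
MC = 59 - 32Q + 6Q^2. Setting P = MC and taking the root on the rising branch gives Q* = 7.
TR = 129·7 = 903. TC = 973 + 315 = 1288. Profit = 903 − 1288 = -$385.
Shutting down would mean losing the fixed cost of $973, so operating at a loss of $385 is better by $588.

Profit = -$385 at Q = 7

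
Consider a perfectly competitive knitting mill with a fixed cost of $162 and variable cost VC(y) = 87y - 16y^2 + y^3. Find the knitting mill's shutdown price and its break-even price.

Shutdown price = $23; break-even price = $42

AVC = 87 - 16y + y^2; minimized at y = 8, giving min AVC = $23. That is the shutdown price.
ATC = 162/y + 87 - 16y + y^2. Setting dATC/dy = −162/y^2 − 16 + 2y = 0 gives y = 9 (since 2·9^3 − 16·9^2 = 162).
min ATC = 162/9 + 87 − 16·9 + 9^2 = $42. That is the break-even price.
For $23 ≤ P < $42 the firm produces at a loss; below $23 it shuts down.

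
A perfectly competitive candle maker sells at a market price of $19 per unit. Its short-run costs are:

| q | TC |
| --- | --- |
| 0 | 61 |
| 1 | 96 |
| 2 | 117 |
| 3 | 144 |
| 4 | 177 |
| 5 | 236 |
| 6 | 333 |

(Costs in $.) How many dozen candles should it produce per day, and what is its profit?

Compute π = P·q − TC at each output: q=0: -61; q=1: -77; q=2: -79; q=3: -87; q=4: -101; q=5: -141; q=6: -219.
Profit is highest at q = 0. Equivalently, the lowest AVC in the table is 83/3 ≈ $27.67 at q = 3, and P = $19 falls below it — price never covers variable cost, so the firm shuts down and loses only its fixed cost.

q = 0 (shut down); profit = -$61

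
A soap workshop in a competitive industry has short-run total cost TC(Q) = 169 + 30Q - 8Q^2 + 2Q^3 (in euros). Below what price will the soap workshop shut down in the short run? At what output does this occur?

Short-run supply begins at min AVC. From VC = 30Q - 8Q^2 + 2Q^3, AVC = 30 - 8Q + 2Q^2.
dAVC/dQ = -8 + 4Q = 0 gives Q = 2. min AVC = 30 - 8·2 + 2·2^2 = 22.
So the shutdown price is €22.

€22 per unit, at Q = 2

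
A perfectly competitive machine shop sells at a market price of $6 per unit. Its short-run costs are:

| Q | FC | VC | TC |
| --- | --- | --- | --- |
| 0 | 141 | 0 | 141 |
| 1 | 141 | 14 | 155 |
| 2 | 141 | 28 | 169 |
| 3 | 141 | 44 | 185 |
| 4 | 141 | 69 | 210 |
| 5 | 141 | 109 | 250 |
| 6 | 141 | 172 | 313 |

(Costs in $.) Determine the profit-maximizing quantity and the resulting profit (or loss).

Q = 0 (shut down); profit = -$141

Compute π = P·Q − TC at each output: Q=0: -141; Q=1: -149; Q=2: -157; Q=3: -167; Q=4: -186; Q=5: -220; Q=6: -277.
Profit is highest at Q = 0. Equivalently, the lowest AVC in the table is 14/1 ≈ $14 at Q = 1, and P = $6 falls below it — price never covers variable cost, so the firm shuts down and loses only its fixed cost.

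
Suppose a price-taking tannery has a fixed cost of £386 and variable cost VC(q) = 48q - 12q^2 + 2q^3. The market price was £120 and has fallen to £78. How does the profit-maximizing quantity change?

Output falls from 6 to 5

AVC = 48 - 12q + 2q^2, minimized at q = 3 where min AVC = £30. MC = 48 - 24q + 6q^2.
At P = £120 ≥ min AVC, set P = MC on the rising branch: q = 6.
At P = £78 ≥ min AVC, set P = MC: q = 5. The firm stays open but cuts output.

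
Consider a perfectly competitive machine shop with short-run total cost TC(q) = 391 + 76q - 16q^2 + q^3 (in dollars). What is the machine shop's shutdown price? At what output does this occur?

$12 per unit, at q = 8

Short-run supply begins at min AVC. From VC = 76q - 16q^2 + q^3, AVC = 76 - 16q + q^2.
dAVC/dq = -16 + 2q = 0 gives q = 8. min AVC = 76 - 16·8 + 8^2 = 12.
So the shutdown price is $12.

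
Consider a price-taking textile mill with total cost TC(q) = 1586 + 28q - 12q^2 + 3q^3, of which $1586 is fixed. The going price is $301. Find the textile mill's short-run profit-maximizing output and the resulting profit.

AVC = 28 - 12q + 3q^2 has its minimum $16 at q = 2; price $301 clears that bar, so the firm operates.
With MC = 28 - 24q + 9q^2, P = MC on the upward-sloping part at q* = 7.
TR = 301·7 = 2107. TC = 1586 + 637 = 2223. Profit = 2107 − 2223 = -$116.
That loss of $116 beats the $1586 the firm would lose by shutting down; producing recovers $1470 of fixed cost.

Profit = -$116 at q = 7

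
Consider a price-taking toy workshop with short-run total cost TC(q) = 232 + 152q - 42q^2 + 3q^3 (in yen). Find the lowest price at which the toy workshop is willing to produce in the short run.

Short-run supply begins at min AVC. From VC = 152q - 42q^2 + 3q^3, AVC = 152 - 42q + 3q^2.
At the minimum of AVC, MC = AVC. MC = 152 - 84q + 9q^2; setting MC = AVC gives 6q^2 - 42q = 0, so q = 7. min AVC = 5.
So the shutdown price is ¥5.

¥5 per unit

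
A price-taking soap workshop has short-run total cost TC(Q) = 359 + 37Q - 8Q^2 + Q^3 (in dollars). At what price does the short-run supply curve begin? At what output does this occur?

The firm shuts down when price falls below the minimum of average variable cost. AVC = VC/Q = 37 - 8Q + Q^2.
dAVC/dQ = -8 + 2Q = 0 gives Q = 4. min AVC = 37 - 8·4 + 4^2 = 21.
For P < $21 the firm produces nothing.

$21 per unit, at Q = 4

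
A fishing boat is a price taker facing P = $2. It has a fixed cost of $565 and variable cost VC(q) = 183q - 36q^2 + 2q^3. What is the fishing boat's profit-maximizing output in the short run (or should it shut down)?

Variable cost is VC = 183q - 36q^2 + 2q^3, so AVC = VC/q = 183 - 36q + 2q^2 and MC = dTC/dq = 183 - 72q + 6q^2.
AVC hits its minimum where MC = AVC, at q = 9, giving min AVC = 183 - 36·9 + 2·9^2 = $21.
Since P = $2 < min AVC = $21, price fails to cover variable cost at any output.
The firm minimizes its loss by shutting down and losing only its fixed cost of $565.

Shut down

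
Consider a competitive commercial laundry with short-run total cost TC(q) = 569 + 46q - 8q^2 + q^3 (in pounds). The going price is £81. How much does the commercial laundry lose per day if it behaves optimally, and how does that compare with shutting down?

Profit = -£275 at q = 7

AVC = 46 - 8q + q^2 has its minimum £30 at q = 4; price £81 clears that bar, so the firm operates.
MC = 46 - 16q + 3q^2. Setting P = MC and taking the root on the rising branch gives q* = 7.
TR = 81·7 = 567. TC = 569 + 273 = 842. Profit = 567 − 842 = -£275.
That loss of £275 beats the £569 the firm would lose by shutting down; producing recovers £294 of fixed cost.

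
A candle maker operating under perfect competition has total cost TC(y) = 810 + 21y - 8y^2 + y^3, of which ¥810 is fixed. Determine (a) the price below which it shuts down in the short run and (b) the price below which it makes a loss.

AVC = 21 - 8y + y^2; minimized at y = 4, giving min AVC = ¥5. That is the shutdown price.
ATC = 810/y + 21 - 8y + y^2. Setting dATC/dy = −810/y^2 − 8 + 2y = 0 gives y = 9 (since 2·9^3 − 8·9^2 = 810).
min ATC = 810/9 + 21 − 8·9 + 9^2 = ¥120. That is the break-even price.
For ¥5 ≤ P < ¥120 the firm produces at a loss; below ¥5 it shuts down.

Shutdown price = ¥5; break-even price = ¥120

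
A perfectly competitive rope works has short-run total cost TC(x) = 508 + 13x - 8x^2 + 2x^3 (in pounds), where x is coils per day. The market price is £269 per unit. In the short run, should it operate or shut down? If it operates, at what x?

Produce at x = 8

From TC, MC = TC'(x) = 13 - 16x + 6x^2 and AVC = VC/x = 13 - 8x + 2x^2.
AVC hits its minimum where MC = AVC, at x = 2, giving min AVC = 13 - 8·2 + 2·2^2 = £5.
P = £269 exceeds min AVC = £5, so the firm stays open.
P = MC gives -256 - 16x + 6x^2 = 0, with roots -16/3 and 8. Take the larger (rising MC): x* = 8.
Check: AVC at x = 8 is £77 ≤ P, so revenue covers variable cost.
Profit = P·x − TC = 269·8 − 1124 = £1028.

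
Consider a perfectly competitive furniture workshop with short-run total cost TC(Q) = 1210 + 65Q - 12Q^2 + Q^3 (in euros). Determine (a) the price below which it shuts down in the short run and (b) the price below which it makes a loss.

Shutdown price = €29; break-even price = €164

AVC = 65 - 12Q + Q^2; minimized at Q = 6, giving min AVC = €29. That is the shutdown price.
ATC = 1210/Q + 65 - 12Q + Q^2. Setting dATC/dQ = −1210/Q^2 − 12 + 2Q = 0 gives Q = 11 (since 2·11^3 − 12·11^2 = 1210).
min ATC = 1210/11 + 65 − 12·11 + 11^2 = €164. That is the break-even price.
For €29 ≤ P < €164 the firm produces at a loss; below €29 it shuts down.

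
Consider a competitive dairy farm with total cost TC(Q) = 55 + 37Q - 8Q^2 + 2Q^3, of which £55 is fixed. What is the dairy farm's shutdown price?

£29 per unit

The shutdown price is the minimum of AVC. VC = 37Q - 8Q^2 + 2Q^3, so AVC = 37 - 8Q + 2Q^2.
dAVC/dQ = -8 + 4Q = 0 gives Q = 2. min AVC = 37 - 8·2 + 2·2^2 = 29.
So the shutdown price is £29.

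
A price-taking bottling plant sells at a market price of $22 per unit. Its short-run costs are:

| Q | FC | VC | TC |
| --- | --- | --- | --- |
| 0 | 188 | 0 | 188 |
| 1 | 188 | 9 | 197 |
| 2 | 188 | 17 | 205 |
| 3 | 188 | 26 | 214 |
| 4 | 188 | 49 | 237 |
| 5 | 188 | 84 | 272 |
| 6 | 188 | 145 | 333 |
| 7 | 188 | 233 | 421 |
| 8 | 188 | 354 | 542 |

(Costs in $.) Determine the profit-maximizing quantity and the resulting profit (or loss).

Compute π = P·Q − TC at each output: Q=0: -188; Q=1: -175; Q=2: -161; Q=3: -148; Q=4: -149; Q=5: -162; Q=6: -201; Q=7: -267; Q=8: -366.
Profit is maximized at Q = 3. AVC there is 26/3 = $8.67 ≤ P, so producing beats shutting down (which would give -$188).

Q = 3; profit = -$148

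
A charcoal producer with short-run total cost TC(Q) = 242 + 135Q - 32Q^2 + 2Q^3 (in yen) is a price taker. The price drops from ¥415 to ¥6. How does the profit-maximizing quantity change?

AVC = 135 - 32Q + 2Q^2, minimized at Q = 8 where min AVC = ¥7. MC = 135 - 64Q + 6Q^2.
At P = ¥415 ≥ min AVC, set P = MC on the rising branch: Q = 14.
At P = ¥6 < min AVC = ¥7, price no longer covers variable cost at any output, so the firm shuts down: Q = 0.

Output falls from 14 to 0 (the firm shuts down)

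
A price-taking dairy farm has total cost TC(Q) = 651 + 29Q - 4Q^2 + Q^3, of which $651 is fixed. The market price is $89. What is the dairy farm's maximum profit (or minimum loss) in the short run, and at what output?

AVC = 29 - 4Q + Q^2; min AVC = $25 at Q = 2. Since P = $89 ≥ min AVC, the firm produces.
MC = 29 - 8Q + 3Q^2. Setting P = MC and taking the root on the rising branch gives Q* = 6.
TR = 89·6 = 534. TC = 651 + 246 = 897. Profit = 534 − 897 = -$363.
Shutting down would mean losing the fixed cost of $651, so operating at a loss of $363 is better by $288.

Profit = -$363 at Q = 6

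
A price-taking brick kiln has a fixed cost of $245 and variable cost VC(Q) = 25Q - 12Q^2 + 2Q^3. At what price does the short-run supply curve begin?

Short-run supply begins at min AVC. From VC = 25Q - 12Q^2 + 2Q^3, AVC = 25 - 12Q + 2Q^2.
dAVC/dQ = -12 + 4Q = 0 gives Q = 3. min AVC = 25 - 12·3 + 2·3^2 = 7.
So the shutdown price is $7.

$7 per unit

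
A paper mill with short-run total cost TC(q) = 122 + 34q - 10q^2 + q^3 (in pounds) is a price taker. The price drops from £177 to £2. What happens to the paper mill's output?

MC = 34 - 20q + 3q^2; the shutdown threshold is min AVC = £9 (at q = 5).
With P = £177 above the shutdown price, P = MC gives q = 11.
At P = £2 < min AVC = £9, price no longer covers variable cost at any output, so the firm shuts down: q = 0.

Output falls from 11 to 0 (the firm shuts down)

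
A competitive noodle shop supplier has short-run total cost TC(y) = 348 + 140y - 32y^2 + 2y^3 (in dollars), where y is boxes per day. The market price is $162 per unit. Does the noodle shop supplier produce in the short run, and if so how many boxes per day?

Produce at y = 11

From TC, MC = TC'(y) = 140 - 64y + 6y^2 and AVC = VC/y = 140 - 32y + 2y^2.
The AVC parabola has its vertex at y = 32/4 = 8, where AVC = 140 - 32·8 + 2·8^2 = $12.
P = $162 exceeds min AVC = $12, so the firm stays open.
Set P = MC: 162 = 140 - 64y + 6y^2 → -22 - 64y + 6y^2 = 0. The roots are y = -1/3 and y = 11; the profit-maximizing output is on the rising part of MC, so y* = 11.
Check: AVC at y = 11 is $30 ≤ P, so revenue covers variable cost.
Profit = P·y − TC = 162·11 − 678 = $1104.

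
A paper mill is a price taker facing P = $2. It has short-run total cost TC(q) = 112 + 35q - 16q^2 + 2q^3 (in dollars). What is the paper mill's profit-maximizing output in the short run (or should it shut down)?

Variable cost is VC = 35q - 16q^2 + 2q^3, so AVC = VC/q = 35 - 16q + 2q^2 and MC = dTC/dq = 35 - 32q + 6q^2.
The AVC parabola has its vertex at q = 16/4 = 4, where AVC = 35 - 16·4 + 2·4^2 = $3.
With P < min AVC ($2 < $3), every unit sold adds to the loss.
Shutting down limits the loss to fixed cost, $112.

Shut down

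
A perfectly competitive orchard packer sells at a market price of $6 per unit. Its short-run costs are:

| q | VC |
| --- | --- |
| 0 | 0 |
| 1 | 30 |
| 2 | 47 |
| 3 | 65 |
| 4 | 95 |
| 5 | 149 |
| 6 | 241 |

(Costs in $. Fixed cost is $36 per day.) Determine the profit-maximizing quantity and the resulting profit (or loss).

Compute π = P·q − TC at each output: q=0: -36; q=1: -60; q=2: -71; q=3: -83; q=4: -107; q=5: -155; q=6: -241.
Profit is highest at q = 0. Equivalently, the lowest AVC in the table is 65/3 ≈ $21.67 at q = 3, and P = $6 falls below it — price never covers variable cost, so the firm shuts down and loses only its fixed cost.

q = 0 (shut down); profit = -$36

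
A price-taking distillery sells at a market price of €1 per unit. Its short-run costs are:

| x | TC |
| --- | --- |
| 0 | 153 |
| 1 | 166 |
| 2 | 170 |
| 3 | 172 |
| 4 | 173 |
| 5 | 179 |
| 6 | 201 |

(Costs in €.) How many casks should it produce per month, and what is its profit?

Compute π = P·x − TC at each output: x=0: -153; x=1: -165; x=2: -168; x=3: -169; x=4: -169; x=5: -174; x=6: -195.
Profit is highest at x = 0. Equivalently, the lowest AVC in the table is 20/4 ≈ €5 at x = 4, and P = €1 falls below it — price never covers variable cost, so the firm shuts down and loses only its fixed cost.

x = 0 (shut down); profit = -€153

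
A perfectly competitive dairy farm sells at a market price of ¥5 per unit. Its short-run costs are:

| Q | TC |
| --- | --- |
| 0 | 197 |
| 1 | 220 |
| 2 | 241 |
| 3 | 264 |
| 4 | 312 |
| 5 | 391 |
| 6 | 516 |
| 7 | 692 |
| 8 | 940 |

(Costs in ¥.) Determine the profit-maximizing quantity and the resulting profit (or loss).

Tabulate TR − TC: Q=0: -197; Q=1: -215; Q=2: -231; Q=3: -249; Q=4: -292; Q=5: -366; Q=6: -486; Q=7: -657; Q=8: -900.
Profit is highest at Q = 0. Equivalently, the lowest AVC in the table is 44/2 ≈ ¥22 at Q = 2, and P = ¥5 falls below it — price never covers variable cost, so the firm shuts down and loses only its fixed cost.

Q = 0 (shut down); profit = -¥197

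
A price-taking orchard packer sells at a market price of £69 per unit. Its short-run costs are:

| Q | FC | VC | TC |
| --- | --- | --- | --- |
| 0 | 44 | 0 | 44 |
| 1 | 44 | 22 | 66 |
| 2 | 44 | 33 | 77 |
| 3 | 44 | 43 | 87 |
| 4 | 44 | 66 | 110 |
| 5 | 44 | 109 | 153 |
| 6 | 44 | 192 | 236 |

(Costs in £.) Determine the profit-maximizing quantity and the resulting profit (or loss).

Compute π = P·Q − TC at each output: Q=0: -44; Q=1: 3; Q=2: 61; Q=3: 120; Q=4: 166; Q=5: 192; Q=6: 178.
Profit is maximized at Q = 5. AVC there is 109/5 = £21.80 ≤ P, so producing beats shutting down (which would give -£44).

Q = 5; profit = £192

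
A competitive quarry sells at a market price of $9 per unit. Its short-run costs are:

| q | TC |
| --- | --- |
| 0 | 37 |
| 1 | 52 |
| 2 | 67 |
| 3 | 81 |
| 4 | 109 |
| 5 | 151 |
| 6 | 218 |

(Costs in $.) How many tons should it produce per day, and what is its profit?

Tabulate TR − TC: q=0: -37; q=1: -43; q=2: -49; q=3: -54; q=4: -73; q=5: -106; q=6: -164.
Profit is highest at q = 0. Equivalently, the lowest AVC in the table is 44/3 ≈ $14.67 at q = 3, and P = $9 falls below it — price never covers variable cost, so the firm shuts down and loses only its fixed cost.

q = 0 (shut down); profit = -$37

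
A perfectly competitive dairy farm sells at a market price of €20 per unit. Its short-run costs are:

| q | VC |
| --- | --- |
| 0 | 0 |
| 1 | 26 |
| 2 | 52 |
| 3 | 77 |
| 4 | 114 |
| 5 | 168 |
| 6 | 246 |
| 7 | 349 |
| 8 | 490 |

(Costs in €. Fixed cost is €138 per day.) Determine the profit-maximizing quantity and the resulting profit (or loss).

Tabulate TR − TC: q=0: -138; q=1: -144; q=2: -150; q=3: -155; q=4: -172; q=5: -206; q=6: -264; q=7: -347; q=8: -468.
Profit is highest at q = 0. Equivalently, the lowest AVC in the table is 77/3 ≈ €25.67 at q = 3, and P = €20 falls below it — price never covers variable cost, so the firm shuts down and loses only its fixed cost.

q = 0 (shut down); profit = -€138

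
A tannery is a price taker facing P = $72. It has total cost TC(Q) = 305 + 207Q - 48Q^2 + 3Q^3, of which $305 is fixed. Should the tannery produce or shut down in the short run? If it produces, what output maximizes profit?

Variable cost is VC = 207Q - 48Q^2 + 3Q^3, so AVC = VC/Q = 207 - 48Q + 3Q^2 and MC = dTC/dQ = 207 - 96Q + 9Q^2.
AVC is minimized where dAVC/dQ = -48 + 6Q = 0, at Q = 8; min AVC = 207 - 48·8 + 3·8^2 = $15.
Because $72 ≥ $15, revenue can cover variable cost; the firm operates.
Set P = MC: 72 = 207 - 96Q + 9Q^2 → 135 - 96Q + 9Q^2 = 0. The roots are Q = 5/3 and Q = 9; the profit-maximizing output is on the rising part of MC, so Q* = 9.
Check: AVC at Q = 9 is $18 ≤ P, so revenue covers variable cost.
Profit = P·Q − TC = 72·9 − 467 = $181.

Produce at Q = 9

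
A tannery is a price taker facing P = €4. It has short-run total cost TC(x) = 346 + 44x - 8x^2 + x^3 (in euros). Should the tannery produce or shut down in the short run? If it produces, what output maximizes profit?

Strip out fixed cost: VC = 44x - 8x^2 + x^3. Then AVC = 44 - 8x + x^2 and MC = 44 - 16x + 3x^2.
AVC is minimized where dAVC/dx = -8 + 2x = 0, at x = 4; min AVC = 44 - 8·4 + 4^2 = €28.
With P < min AVC (€4 < €28), every unit sold adds to the loss.
Shutting down limits the loss to fixed cost, €346.

Shut down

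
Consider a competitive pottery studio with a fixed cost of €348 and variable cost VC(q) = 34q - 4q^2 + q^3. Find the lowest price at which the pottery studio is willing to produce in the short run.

The firm shuts down when price falls below the minimum of average variable cost. AVC = VC/q = 34 - 4q + q^2.
At the minimum of AVC, MC = AVC. MC = 34 - 8q + 3q^2; setting MC = AVC gives 2q^2 - 4q = 0, so q = 2. min AVC = 30.
The firm shuts down for any P below €30.

€30 per unit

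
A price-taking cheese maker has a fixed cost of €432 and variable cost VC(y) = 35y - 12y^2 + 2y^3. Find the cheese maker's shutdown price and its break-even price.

Shutdown price = min AVC. AVC = 35 - 12y + 2y^2, with vertex at y = 3 and minimum €17.
ATC = 432/y + 35 - 12y + 2y^2. Setting dATC/dy = −432/y^2 − 12 + 4y = 0 gives y = 6 (since 4·6^3 − 12·6^2 = 432).
min ATC = 432/6 + 35 − 12·6 + 2·6^2 = €107. That is the break-even price.
Between these two prices the firm operates at a loss; above €107 it earns a profit.

Shutdown price = €17; break-even price = €107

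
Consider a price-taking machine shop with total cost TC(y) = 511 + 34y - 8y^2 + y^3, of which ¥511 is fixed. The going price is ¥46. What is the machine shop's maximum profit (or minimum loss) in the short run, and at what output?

Profit = -¥367 at y = 6

AVC = 34 - 8y + y^2 has its minimum ¥18 at y = 4; price ¥46 clears that bar, so the firm operates.
With MC = 34 - 16y + 3y^2, P = MC on the upward-sloping part at y* = 6.
TR = 46·6 = 276. TC = 511 + 132 = 643. Profit = 276 − 643 = -¥367.
Shutting down would mean losing the fixed cost of ¥511, so operating at a loss of ¥367 is better by ¥144.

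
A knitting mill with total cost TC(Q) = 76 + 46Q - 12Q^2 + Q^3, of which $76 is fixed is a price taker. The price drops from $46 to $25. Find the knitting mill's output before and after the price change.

AVC = 46 - 12Q + Q^2, minimized at Q = 6 where min AVC = $10. MC = 46 - 24Q + 3Q^2.
At P = $46 ≥ min AVC, set P = MC on the rising branch: Q = 8.
At P = $25 ≥ min AVC, set P = MC: Q = 7. The firm stays open but cuts output.

Output falls from 8 to 7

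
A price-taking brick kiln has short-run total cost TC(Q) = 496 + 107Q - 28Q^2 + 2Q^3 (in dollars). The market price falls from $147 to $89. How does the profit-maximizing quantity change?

AVC = 107 - 28Q + 2Q^2, minimized at Q = 7 where min AVC = $9. MC = 107 - 56Q + 6Q^2.
At P = $147 ≥ min AVC, set P = MC on the rising branch: Q = 10.
At P = $89 ≥ min AVC, set P = MC: Q = 9. The firm stays open but cuts output.

Output falls from 10 to 9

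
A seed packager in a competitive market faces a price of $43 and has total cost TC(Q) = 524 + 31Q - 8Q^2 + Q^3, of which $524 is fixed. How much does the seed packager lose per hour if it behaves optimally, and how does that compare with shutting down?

Profit = -$380 at Q = 6

AVC = 31 - 8Q + Q^2; min AVC = $15 at Q = 4. Since P = $43 ≥ min AVC, the firm produces.
MC = 31 - 16Q + 3Q^2. Setting P = MC and taking the root on the rising branch gives Q* = 6.
TR = 43·6 = 258. TC = 524 + 114 = 638. Profit = 258 − 638 = -$380.
By producing, the firm covers all variable cost plus $144 of fixed cost; shutting down would lose the full $524.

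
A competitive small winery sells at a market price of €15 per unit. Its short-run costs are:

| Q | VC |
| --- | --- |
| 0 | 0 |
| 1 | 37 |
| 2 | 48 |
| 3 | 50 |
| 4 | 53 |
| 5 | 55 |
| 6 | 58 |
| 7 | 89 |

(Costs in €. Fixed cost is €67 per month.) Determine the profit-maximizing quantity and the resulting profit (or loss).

Q = 6; profit = -€35

Tabulate TR − TC: Q=0: -67; Q=1: -89; Q=2: -85; Q=3: -72; Q=4: -60; Q=5: -47; Q=6: -35; Q=7: -51.
Profit is maximized at Q = 6. AVC there is 58/6 = €9.67 ≤ P, so producing beats shutting down (which would give -€67).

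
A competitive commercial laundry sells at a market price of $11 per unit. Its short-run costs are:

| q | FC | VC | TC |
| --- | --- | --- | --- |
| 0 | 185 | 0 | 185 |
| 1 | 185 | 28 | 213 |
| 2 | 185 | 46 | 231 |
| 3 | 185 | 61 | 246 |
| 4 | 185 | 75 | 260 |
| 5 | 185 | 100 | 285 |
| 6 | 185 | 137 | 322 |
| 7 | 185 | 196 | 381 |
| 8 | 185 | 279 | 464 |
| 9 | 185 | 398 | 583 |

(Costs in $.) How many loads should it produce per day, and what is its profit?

q = 0 (shut down); profit = -$185

Compute π = P·q − TC at each output: q=0: -185; q=1: -202; q=2: -209; q=3: -213; q=4: -216; q=5: -230; q=6: -256; q=7: -304; q=8: -376; q=9: -484.
Profit is highest at q = 0. Equivalently, the lowest AVC in the table is 75/4 ≈ $18.75 at q = 4, and P = $11 falls below it — price never covers variable cost, so the firm shuts down and loses only its fixed cost.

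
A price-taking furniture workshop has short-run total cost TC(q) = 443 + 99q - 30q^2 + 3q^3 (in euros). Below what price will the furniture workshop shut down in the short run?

€24 per unit

The shutdown price is the minimum of AVC. VC = 99q - 30q^2 + 3q^3, so AVC = 99 - 30q + 3q^2.
At the minimum of AVC, MC = AVC. MC = 99 - 60q + 9q^2; setting MC = AVC gives 6q^2 - 30q = 0, so q = 5. min AVC = 24.
The firm shuts down for any P below €24.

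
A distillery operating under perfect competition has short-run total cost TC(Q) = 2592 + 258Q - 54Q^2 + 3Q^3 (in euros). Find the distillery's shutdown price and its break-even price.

Shutdown price = €15; break-even price = €258

AVC = 258 - 54Q + 3Q^2; minimized at Q = 9, giving min AVC = €15. That is the shutdown price.
ATC = 2592/Q + 258 - 54Q + 3Q^2. Setting dATC/dQ = −2592/Q^2 − 54 + 6Q = 0 gives Q = 12 (since 6·12^3 − 54·12^2 = 2592).
min ATC = 2592/12 + 258 − 54·12 + 3·12^2 = €258. That is the break-even price.
Between these two prices the firm operates at a loss; above €258 it earns a profit.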